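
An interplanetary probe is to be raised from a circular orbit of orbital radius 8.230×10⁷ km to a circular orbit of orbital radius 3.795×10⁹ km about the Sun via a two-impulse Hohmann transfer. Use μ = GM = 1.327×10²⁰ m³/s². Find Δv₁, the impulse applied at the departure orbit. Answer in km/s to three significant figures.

r₁ = 8.230×10⁷ km = 8.230×10¹⁰ m.
r₂ = 3.795×10⁹ km = 3.795×10¹² m.
Transfer ellipse a_t = (r₁ + r₂)/2 = 1.939×10¹² m.
At r₁: circular v_c1 = √(μ/r₁) = 40150 m/s; transfer-perihelion v_p = √[μ(2/r₁ − 1/a_t)] = 56180 m/s.
Δv₁ = v_p − v_c1 = 16030 m/s.
= 16.03 km/s.

Δv ≈ 16.0 km/s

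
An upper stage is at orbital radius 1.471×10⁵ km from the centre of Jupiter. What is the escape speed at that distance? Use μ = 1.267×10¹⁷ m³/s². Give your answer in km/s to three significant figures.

r = 1.471×10⁵ km = 1.471×10⁸ m.
Escape speed v_esc = √(2μ/r) = √(2 × 1.267×10¹⁷ / 1.471×10⁸) = √(1.723×10⁹) = 41500 m/s.
= 41.50 km/s.

v_esc ≈ 41.5 km/s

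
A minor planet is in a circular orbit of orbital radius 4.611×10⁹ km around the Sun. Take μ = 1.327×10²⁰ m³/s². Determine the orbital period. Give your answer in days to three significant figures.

r = 4.611×10⁹ km = 4.611×10¹² m.
Kepler's third law: T = 2π√(r³/μ) = 2π√((4.611×10¹²)³ / 1.327×10²⁰).
r³/μ = 7.388×10¹⁷ s², so T = 2π × 8.595×10⁸ = 5.401×10⁹ s.
Converting: 5.401×10⁹ s ÷ 86400 = 62510 days.

T ≈ 62500 days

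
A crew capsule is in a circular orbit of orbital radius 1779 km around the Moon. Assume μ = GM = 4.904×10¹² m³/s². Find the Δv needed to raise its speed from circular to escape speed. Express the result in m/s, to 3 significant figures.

r = 1779 km = 1.779×10⁶ m.
Circular speed v_c = √(μ/r) = 1660 m/s.
Escape speed v_esc = √(2μ/r) = √2 × v_c = 2348 m/s.
Δv = v_esc − v_c = 687.7 m/s.

Δv ≈ 688 m/s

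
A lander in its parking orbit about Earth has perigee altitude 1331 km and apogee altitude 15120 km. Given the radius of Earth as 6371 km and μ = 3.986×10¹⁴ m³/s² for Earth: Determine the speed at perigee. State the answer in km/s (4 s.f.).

v ≈ 8.729 km/s

r_p = 6371 + 1331 = 7702.0 km = 7.7020×10⁶ m.
r_a = 6371 + 15120 = 21491 km = 2.1491×10⁷ m.
Semi-major axis a = (r_p + r_a)/2 = 14596 km = 1.460×10⁷ m.
Vis-viva: v² = μ(2/r − 1/a) = 3.986×10¹⁴ × (2.597×10⁻⁷ − 6.851×10⁻⁸) = 7.620×10⁷ m²/s².
v = 8729 m/s = 8.729 km/s.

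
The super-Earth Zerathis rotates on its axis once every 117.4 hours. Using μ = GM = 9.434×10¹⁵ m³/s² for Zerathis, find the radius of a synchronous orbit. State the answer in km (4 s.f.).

T = 117.4 hours = 4.226×10⁵ s.
A synchronous orbit has period T, so by Kepler's third law a = (μT²/4π²)^(1/3).
μT²/4π² = 9.434×10¹⁵ × (4.226×10⁵)² / 39.48 = 4.269×10²⁵ m³.
a = 3.495×10⁸ m = 3.4948×10⁵ km.

r_sync ≈ 3.495×10⁵ km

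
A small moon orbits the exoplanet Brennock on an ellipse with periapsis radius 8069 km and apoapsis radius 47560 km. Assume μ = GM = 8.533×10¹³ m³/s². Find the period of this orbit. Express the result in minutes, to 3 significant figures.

Semi-major axis a = (r_p + r_a)/2 = (8069.0 + 47560)/2 = 27814 km = 2.781×10⁷ m.
By Kepler's third law T = 2π√(a³/μ) = 2π × 1.588×10⁴ = 9.978×10⁴ s.
= 1663 minutes.

T ≈ 1660 minutes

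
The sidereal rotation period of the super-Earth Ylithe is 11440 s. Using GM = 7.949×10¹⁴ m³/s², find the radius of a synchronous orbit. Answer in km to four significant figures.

A synchronous orbit has period T, so by Kepler's third law a = (μT²/4π²)^(1/3).
μT²/4π² = 7.949×10¹⁴ × (1.144×10⁴)² / 39.48 = 2.635×10²¹ m³.
a = 1.381×10⁷ m = 13812 km.

r_sync ≈ 13810 km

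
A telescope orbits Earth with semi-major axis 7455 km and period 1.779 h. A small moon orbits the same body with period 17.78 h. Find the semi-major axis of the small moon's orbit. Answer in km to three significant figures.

Kepler's third law: a³ ∝ T², so a₂ = a₁ (T₂/T₁)^(2/3).
T₂/T₁ = 9.994, (T₂/T₁)^(2/3) = 4.640.
a₂ = 7455 × 4.640 = 34590 km.

a₂ ≈ 34600 km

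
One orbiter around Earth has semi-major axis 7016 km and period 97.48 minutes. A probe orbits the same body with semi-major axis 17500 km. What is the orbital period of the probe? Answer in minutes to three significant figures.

Kepler's third law: T² ∝ a³, so T₂ = T₁ (a₂/a₁)^(3/2).
a₂/a₁ = 2.494, (a₂/a₁)^(3/2) = 3.939.
T₂ = 97.48 × 3.939 = 384.0 minutes.

T₂ ≈ 384 minutes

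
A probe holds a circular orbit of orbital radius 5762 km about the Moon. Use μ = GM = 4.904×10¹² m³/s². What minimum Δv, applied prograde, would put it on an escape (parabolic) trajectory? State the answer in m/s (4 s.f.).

Δv ≈ 382.1 m/s

r = 5762 km = 5.762×10⁶ m.
Circular speed v_c = √(μ/r) = 922.5 m/s.
Escape speed v_esc = √(2μ/r) = √2 × v_c = 1305 m/s.
Δv = v_esc − v_c = 382.1 m/s.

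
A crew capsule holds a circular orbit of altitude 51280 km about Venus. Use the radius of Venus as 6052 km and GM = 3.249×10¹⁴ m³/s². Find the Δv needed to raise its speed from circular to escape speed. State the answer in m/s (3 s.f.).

r = 6052 + 51280 = 57332 km = 5.7332×10⁷ m.
Circular speed v_c = √(μ/r) = 2381 m/s.
Escape speed v_esc = √(2μ/r) = √2 × v_c = 3367 m/s.
Δv = v_esc − v_c = 986.1 m/s.

Δv ≈ 986 m/s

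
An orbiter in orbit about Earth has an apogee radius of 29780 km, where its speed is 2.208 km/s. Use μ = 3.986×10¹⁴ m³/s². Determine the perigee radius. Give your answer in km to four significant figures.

r_a = 2.978×10⁷ m.
Specific energy ε = v²/2 − μ/r = -1.095×10⁷ J/kg, so a = −μ/(2ε) = 1.821×10⁷ m.
The apsides satisfy r_p + r_a = 2a, so the perigee radius is 2a − r_a = 6.631×10⁶ m = 6631.2 km.

perigee radius ≈ 6631 km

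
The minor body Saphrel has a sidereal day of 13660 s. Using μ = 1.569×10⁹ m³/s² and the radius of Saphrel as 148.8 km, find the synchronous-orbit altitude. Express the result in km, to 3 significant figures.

A synchronous orbit has period T, so by Kepler's third law a = (μT²/4π²)^(1/3).
μT²/4π² = 1.569×10⁹ × (1.366×10⁴)² / 39.48 = 7.416×10¹⁵ m³.
a = 1.950×10⁵ m = 195.01 km.
Altitude h = a − R = 195.01 − 148.8 = 46.209 km.

h_sync ≈ 46.2 km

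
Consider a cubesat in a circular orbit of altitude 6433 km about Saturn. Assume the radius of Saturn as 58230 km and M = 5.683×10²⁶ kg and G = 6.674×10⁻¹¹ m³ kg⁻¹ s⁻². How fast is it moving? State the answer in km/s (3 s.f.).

μ = GM = 6.674×10⁻¹¹ × 5.683×10²⁶ = 3.793×10¹⁶ m³/s².
r = 58230 + 6433 = 64663 km = 6.4663×10⁷ m.
For a circular orbit v = √(μ/r) = √(3.793×10¹⁶ / 6.466×10⁷) = √(5.866×10⁸) = 24220 m/s.
That is 24.22 km/s.

v ≈ 24.2 km/s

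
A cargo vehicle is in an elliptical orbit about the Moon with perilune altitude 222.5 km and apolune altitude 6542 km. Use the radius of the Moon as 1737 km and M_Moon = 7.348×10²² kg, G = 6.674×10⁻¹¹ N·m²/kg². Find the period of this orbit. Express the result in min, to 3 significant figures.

μ = GM = 6.674×10⁻¹¹ × 7.348×10²² = 4.904×10¹² m³/s².
r_p = 1737 + 222.5 = 1959.5 km = 1.9595×10⁶ m.
r_a = 1737 + 6542 = 8279.0 km = 8.2790×10⁶ m.
Semi-major axis a = (r_p + r_a)/2 = (1959.5 + 8279.0)/2 = 5119.2 km = 5.119×10⁶ m.
By Kepler's third law T = 2π√(a³/μ) = 2π × 5.230×10³ = 3.286×10⁴ s.
= 547.7 min.

T ≈ 548 min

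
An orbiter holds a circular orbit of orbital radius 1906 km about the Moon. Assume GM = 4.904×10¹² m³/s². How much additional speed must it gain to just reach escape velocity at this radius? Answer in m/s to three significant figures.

r = 1906 km = 1.906×10⁶ m.
Circular speed v_c = √(μ/r) = 1604 m/s.
Escape speed v_esc = √(2μ/r) = √2 × v_c = 2268 m/s.
Δv = v_esc − v_c = 664.4 m/s.

Δv ≈ 664 m/s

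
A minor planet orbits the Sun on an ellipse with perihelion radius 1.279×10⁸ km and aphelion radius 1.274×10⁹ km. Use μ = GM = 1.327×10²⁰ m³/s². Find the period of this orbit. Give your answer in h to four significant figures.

Semi-major axis a = (r_p + r_a)/2 = (1.2790×10⁸ + 1.2740×10⁹)/2 = 7.0095×10⁸ km = 7.010×10¹¹ m.
By Kepler's third law T = 2π√(a³/μ) = 2π × 5.094×10⁷ = 3.201×10⁸ s.
= 88910 h.

T ≈ 88910 h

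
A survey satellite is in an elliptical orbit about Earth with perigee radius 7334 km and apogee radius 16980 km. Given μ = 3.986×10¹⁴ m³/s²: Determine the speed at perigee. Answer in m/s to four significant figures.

v ≈ 8713 m/s

Semi-major axis a = (r_p + r_a)/2 = 12157 km = 1.216×10⁷ m.
Vis-viva: v² = μ(2/r − 1/a) = 3.986×10¹⁴ × (2.727×10⁻⁷ − 8.226×10⁻⁸) = 7.591×10⁷ m²/s².
v = 8713 m/s.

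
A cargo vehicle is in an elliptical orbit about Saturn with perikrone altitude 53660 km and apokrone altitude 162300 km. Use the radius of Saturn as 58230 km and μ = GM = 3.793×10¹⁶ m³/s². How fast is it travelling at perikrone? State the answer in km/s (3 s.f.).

r_p = 58230 + 53660 = 111890 km = 1.1189×10⁸ m.
r_a = 58230 + 162300 = 220530 km = 2.2053×10⁸ m.
Semi-major axis a = (r_p + r_a)/2 = 1.6621×10⁵ km = 1.662×10⁸ m.
Vis-viva: v² = μ(2/r − 1/a) = 3.793×10¹⁶ × (1.787×10⁻⁸ − 6.016×10⁻⁹) = 4.498×10⁸ m²/s².
v = 21210 m/s = 21.21 km/s.

v ≈ 21.2 km/s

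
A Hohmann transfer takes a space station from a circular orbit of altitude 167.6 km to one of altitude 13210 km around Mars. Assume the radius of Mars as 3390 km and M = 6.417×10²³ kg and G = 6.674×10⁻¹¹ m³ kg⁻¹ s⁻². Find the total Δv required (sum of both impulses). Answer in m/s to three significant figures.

μ = GM = 6.674×10⁻¹¹ × 6.417×10²³ = 4.283×10¹³ m³/s².
r₁ = 3390 + 167.6 = 3557.6 km = 3.5576×10⁶ m.
r₂ = 3390 + 13210 = 16600 km = 1.6600×10⁷ m.
Transfer ellipse a_t = (r₁ + r₂)/2 = 1.008×10⁷ m.
At r₁: circular v_c1 = √(μ/r₁) = 3470 m/s; transfer-periapsis v_p = √[μ(2/r₁ − 1/a_t)] = 4453 m/s.
Δv₁ = v_p − v_c1 = 983.2 m/s.
At r₂: circular v_c2 = √(μ/r₂) = 1606 m/s; transfer-apoapsis v_a = √[μ(2/r₂ − 1/a_t)] = 954.3 m/s.
Δv₂ = v_c2 − v_a = 651.9 m/s.
Total Δv = Δv₁ + Δv₂ = 1635 m/s.

Δv_total ≈ 1640 m/s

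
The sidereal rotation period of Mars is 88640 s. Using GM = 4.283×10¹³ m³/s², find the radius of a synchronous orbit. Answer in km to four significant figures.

A synchronous orbit has period T, so by Kepler's third law a = (μT²/4π²)^(1/3).
μT²/4π² = 4.283×10¹³ × (8.864×10⁴)² / 39.48 = 8.524×10²¹ m³.
a = 2.043×10⁷ m = 20428 km.

r_sync ≈ 20430 km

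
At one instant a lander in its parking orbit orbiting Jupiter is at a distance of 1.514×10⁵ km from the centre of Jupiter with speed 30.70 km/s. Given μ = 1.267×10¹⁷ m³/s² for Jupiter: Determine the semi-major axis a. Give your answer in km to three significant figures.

a ≈ 1.73×10⁵ km

r = 1.514×10⁸ m.
Vis-viva rearranged: 1/a = 2/r − v²/μ = 1.321×10⁻⁸ − 7.439×10⁻⁹ = 5.771×10⁻⁹ m⁻¹.
a = 1.733×10⁸ m = 1.7327×10⁵ km.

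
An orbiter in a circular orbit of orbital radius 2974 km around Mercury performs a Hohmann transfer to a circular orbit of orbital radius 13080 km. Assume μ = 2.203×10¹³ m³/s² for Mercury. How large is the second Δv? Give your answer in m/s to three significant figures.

Δv ≈ 508 m/s

r₁ = 2974 km = 2.974×10⁶ m.
r₂ = 13080 km = 1.308×10⁷ m.
Transfer ellipse a_t = (r₁ + r₂)/2 = 8.027×10⁶ m.
At r₁: circular v_c1 = √(μ/r₁) = 2722 m/s; transfer-periherm v_p = √[μ(2/r₁ − 1/a_t)] = 3474 m/s.
At r₂: circular v_c2 = √(μ/r₂) = 1298 m/s; transfer-apoherm v_a = √[μ(2/r₂ − 1/a_t)] = 789.9 m/s.
Δv₂ = v_c2 − v_a = 507.8 m/s.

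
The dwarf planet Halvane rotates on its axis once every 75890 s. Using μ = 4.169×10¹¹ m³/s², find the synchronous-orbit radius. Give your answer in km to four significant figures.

A synchronous orbit has period T, so by Kepler's third law a = (μT²/4π²)^(1/3).
μT²/4π² = 4.169×10¹¹ × (7.589×10⁴)² / 39.48 = 6.082×10¹⁹ m³.
a = 3.933×10⁶ m = 3932.6 km.

r_sync ≈ 3933 km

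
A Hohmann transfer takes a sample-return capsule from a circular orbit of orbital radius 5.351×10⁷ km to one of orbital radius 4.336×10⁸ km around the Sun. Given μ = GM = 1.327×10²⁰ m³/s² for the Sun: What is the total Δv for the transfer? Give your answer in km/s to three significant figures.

r₁ = 5.351×10⁷ km = 5.351×10¹⁰ m.
r₂ = 4.336×10⁸ km = 4.336×10¹¹ m.
Transfer ellipse a_t = (r₁ + r₂)/2 = 2.436×10¹¹ m.
At r₁: circular v_c1 = √(μ/r₁) = 49800 m/s; transfer-perihelion v_p = √[μ(2/r₁ − 1/a_t)] = 66450 m/s.
Δv₁ = v_p − v_c1 = 16650 m/s.
At r₂: circular v_c2 = √(μ/r₂) = 17490 m/s; transfer-aphelion v_a = √[μ(2/r₂ − 1/a_t)] = 8200 m/s.
Δv₂ = v_c2 − v_a = 9294 m/s.
Total Δv = Δv₁ + Δv₂ = 25940 m/s = 25.94 km/s.

Δv_total ≈ 25.9 km/s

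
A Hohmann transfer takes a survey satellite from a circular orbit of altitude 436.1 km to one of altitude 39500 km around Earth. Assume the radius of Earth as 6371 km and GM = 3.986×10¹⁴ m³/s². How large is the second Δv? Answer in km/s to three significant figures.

Δv ≈ 1.45 km/s

r₁ = 6371 + 436.1 = 6807.1 km = 6.8071×10⁶ m.
r₂ = 6371 + 39500 = 45871 km = 4.5871×10⁷ m.
Transfer ellipse a_t = (r₁ + r₂)/2 = 2.634×10⁷ m.
At r₁: circular v_c1 = √(μ/r₁) = 7652 m/s; transfer-perigee v_p = √[μ(2/r₁ − 1/a_t)] = 10100 m/s.
At r₂: circular v_c2 = √(μ/r₂) = 2948 m/s; transfer-apogee v_a = √[μ(2/r₂ − 1/a_t)] = 1499 m/s.
Δv₂ = v_c2 − v_a = 1449 m/s.
= 1.449 km/s.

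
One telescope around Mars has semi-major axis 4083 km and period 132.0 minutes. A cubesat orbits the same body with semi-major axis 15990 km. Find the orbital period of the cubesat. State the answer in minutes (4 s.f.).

T₂ ≈ 1023 minutes

Kepler's third law: T² ∝ a³, so T₂ = T₁ (a₂/a₁)^(3/2).
a₂/a₁ = 3.916, (a₂/a₁)^(3/2) = 7.750.
T₂ = 132.0 × 7.750 = 1023 minutes.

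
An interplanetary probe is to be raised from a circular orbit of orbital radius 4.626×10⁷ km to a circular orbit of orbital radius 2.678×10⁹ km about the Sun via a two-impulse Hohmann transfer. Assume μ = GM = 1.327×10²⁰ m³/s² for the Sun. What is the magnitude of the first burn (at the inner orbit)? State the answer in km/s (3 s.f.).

Δv ≈ 21.5 km/s

r₁ = 4.626×10⁷ km = 4.626×10¹⁰ m.
r₂ = 2.678×10⁹ km = 2.678×10¹² m.
Transfer ellipse a_t = (r₁ + r₂)/2 = 1.362×10¹² m.
At r₁: circular v_c1 = √(μ/r₁) = 53560 m/s; transfer-perihelion v_p = √[μ(2/r₁ − 1/a_t)] = 75100 m/s.
Δv₁ = v_p − v_c1 = 21540 m/s.
= 21.54 km/s.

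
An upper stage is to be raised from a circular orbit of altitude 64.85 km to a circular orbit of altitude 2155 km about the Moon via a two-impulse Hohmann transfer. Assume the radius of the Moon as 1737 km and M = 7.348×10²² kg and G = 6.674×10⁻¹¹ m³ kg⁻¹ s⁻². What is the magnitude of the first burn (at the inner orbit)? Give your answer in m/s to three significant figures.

Δv ≈ 279 m/s

μ = GM = 6.674×10⁻¹¹ × 7.348×10²² = 4.904×10¹² m³/s².
r₁ = 1737 + 64.85 = 1801.8 km = 1.8018×10⁶ m.
r₂ = 1737 + 2155 = 3892.0 km = 3.8920×10⁶ m.
Transfer ellipse a_t = (r₁ + r₂)/2 = 2.847×10⁶ m.
At r₁: circular v_c1 = √(μ/r₁) = 1650 m/s; transfer-perilune v_p = √[μ(2/r₁ − 1/a_t)] = 1929 m/s.
Δv₁ = v_p − v_c1 = 279.2 m/s.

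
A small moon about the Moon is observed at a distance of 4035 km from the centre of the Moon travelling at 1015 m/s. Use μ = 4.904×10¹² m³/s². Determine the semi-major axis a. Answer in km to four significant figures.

a ≈ 3502 km

r = 4.035×10⁶ m.
Specific orbital energy ε = v²/2 − μ/r = (1015)²/2 − 4.904×10¹²/4.035×10⁶ = -7.003×10⁵ J/kg.
Since ε = −μ/(2a), a = −μ/(2ε) = 3.502×10⁶ m = 3501.6 km.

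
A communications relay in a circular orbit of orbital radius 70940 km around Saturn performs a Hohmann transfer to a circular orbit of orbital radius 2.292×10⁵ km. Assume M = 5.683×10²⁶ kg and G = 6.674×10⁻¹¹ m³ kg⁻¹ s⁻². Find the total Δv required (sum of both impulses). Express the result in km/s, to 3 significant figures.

Δv_total ≈ 9.47 km/s

μ = GM = 6.674×10⁻¹¹ × 5.683×10²⁶ = 3.793×10¹⁶ m³/s².
r₁ = 70940 km = 7.094×10⁷ m.
r₂ = 2.292×10⁵ km = 2.292×10⁸ m.
Transfer ellipse a_t = (r₁ + r₂)/2 = 1.501×10⁸ m.
At r₁: circular v_c1 = √(μ/r₁) = 23120 m/s; transfer-perikrone v_p = √[μ(2/r₁ − 1/a_t)] = 28580 m/s.
Δv₁ = v_p − v_c1 = 5453 m/s.
At r₂: circular v_c2 = √(μ/r₂) = 12860 m/s; transfer-apokrone v_a = √[μ(2/r₂ − 1/a_t)] = 8844 m/s.
Δv₂ = v_c2 − v_a = 4019 m/s.
Total Δv = Δv₁ + Δv₂ = 9473 m/s = 9.473 km/s.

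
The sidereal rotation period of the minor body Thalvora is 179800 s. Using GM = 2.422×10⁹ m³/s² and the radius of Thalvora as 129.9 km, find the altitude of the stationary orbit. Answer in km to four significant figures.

h_sync ≈ 1127 km

A synchronous orbit has period T, so by Kepler's third law a = (μT²/4π²)^(1/3).
μT²/4π² = 2.422×10⁹ × (1.798×10⁵)² / 39.48 = 1.983×10¹⁸ m³.
a = 1.256×10⁶ m = 1256.4 km.
Altitude h = a − R = 1256.4 − 129.9 = 1126.5 km.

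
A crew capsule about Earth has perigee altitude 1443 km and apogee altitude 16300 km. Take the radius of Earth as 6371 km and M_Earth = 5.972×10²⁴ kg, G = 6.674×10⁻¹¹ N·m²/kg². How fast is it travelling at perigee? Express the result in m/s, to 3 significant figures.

μ = GM = 6.674×10⁻¹¹ × 5.972×10²⁴ = 3.986×10¹⁴ m³/s².
r_p = 6371 + 1443 = 7814.0 km = 7.8140×10⁶ m.
r_a = 6371 + 16300 = 22671 km = 2.2671×10⁷ m.
Semi-major axis a = (r_p + r_a)/2 = 15242 km = 1.524×10⁷ m.
Vis-viva: v² = μ(2/r − 1/a) = 3.986×10¹⁴ × (2.560×10⁻⁷ − 6.561×10⁻⁸) = 7.587×10⁷ m²/s².
v = 8710 m/s.

v ≈ 8710 m/s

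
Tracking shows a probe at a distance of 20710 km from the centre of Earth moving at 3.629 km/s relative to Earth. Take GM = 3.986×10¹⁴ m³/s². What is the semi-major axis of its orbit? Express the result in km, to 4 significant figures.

a ≈ 15740 km

r = 2.071×10⁷ m.
Specific orbital energy ε = v²/2 − μ/r = (3629)²/2 − 3.986×10¹⁴/2.071×10⁷ = -1.266×10⁷ J/kg.
Since ε = −μ/(2a), a = −μ/(2ε) = 1.574×10⁷ m = 15740 km.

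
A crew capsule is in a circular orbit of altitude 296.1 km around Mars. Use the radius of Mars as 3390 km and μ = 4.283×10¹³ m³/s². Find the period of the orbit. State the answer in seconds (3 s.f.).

r = 3390 + 296.1 = 3686.1 km = 3.6861×10⁶ m.
Kepler's third law: T = 2π√(r³/μ) = 2π√((3.686×10⁶)³ / 4.283×10¹³).
r³/μ = 1.169×10⁶ s², so T = 2π × 1.081×10³ = 6.794×10³ s.

T ≈ 6790 seconds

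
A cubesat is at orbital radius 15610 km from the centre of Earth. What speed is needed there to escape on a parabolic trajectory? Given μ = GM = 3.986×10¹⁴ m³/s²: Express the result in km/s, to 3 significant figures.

v_esc ≈ 7.15 km/s

r = 15610 km = 1.561×10⁷ m.
Escape speed v_esc = √(2μ/r) = √(2 × 3.986×10¹⁴ / 1.561×10⁷) = √(5.107×10⁷) = 7146 m/s.
= 7.146 km/s.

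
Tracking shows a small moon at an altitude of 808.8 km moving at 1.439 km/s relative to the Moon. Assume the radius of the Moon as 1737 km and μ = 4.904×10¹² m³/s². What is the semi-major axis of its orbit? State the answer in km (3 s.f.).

r = 1737 + 808.8 = 2545.8 km = 2.546×10⁶ m.
Vis-viva rearranged: 1/a = 2/r − v²/μ = 7.856×10⁻⁷ − 4.223×10⁻⁷ = 3.634×10⁻⁷ m⁻¹.
a = 2.752×10⁶ m = 2752.1 km.

a ≈ 2750 km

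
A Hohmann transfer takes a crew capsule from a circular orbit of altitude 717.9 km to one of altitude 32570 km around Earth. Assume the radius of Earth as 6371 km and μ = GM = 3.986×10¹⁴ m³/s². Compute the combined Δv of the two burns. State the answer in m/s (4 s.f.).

Δv_total ≈ 3679 m/s

r₁ = 6371 + 717.9 = 7088.9 km = 7.0889×10⁶ m.
r₂ = 6371 + 32570 = 38941 km = 3.8941×10⁷ m.
Transfer ellipse a_t = (r₁ + r₂)/2 = 2.301×10⁷ m.
At r₁: circular v_c1 = √(μ/r₁) = 7499 m/s; transfer-perigee v_p = √[μ(2/r₁ − 1/a_t)] = 9754 m/s.
Δv₁ = v_p − v_c1 = 2255 m/s.
At r₂: circular v_c2 = √(μ/r₂) = 3199 m/s; transfer-apogee v_a = √[μ(2/r₂ − 1/a_t)] = 1776 m/s.
Δv₂ = v_c2 − v_a = 1424 m/s.
Total Δv = Δv₁ + Δv₂ = 3679 m/s.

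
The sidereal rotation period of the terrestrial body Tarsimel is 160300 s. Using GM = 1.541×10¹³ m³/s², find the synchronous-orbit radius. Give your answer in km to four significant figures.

A synchronous orbit has period T, so by Kepler's third law a = (μT²/4π²)^(1/3).
μT²/4π² = 1.541×10¹³ × (1.603×10⁵)² / 39.48 = 1.003×10²² m³.
a = 2.157×10⁷ m = 21566 km.

r_sync ≈ 21570 km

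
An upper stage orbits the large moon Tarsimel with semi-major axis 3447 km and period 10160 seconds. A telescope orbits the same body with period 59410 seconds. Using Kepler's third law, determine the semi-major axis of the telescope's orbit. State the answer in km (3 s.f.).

Kepler's third law: a³ ∝ T², so a₂ = a₁ (T₂/T₁)^(2/3).
T₂/T₁ = 5.847, (T₂/T₁)^(2/3) = 3.246.
a₂ = 3447 × 3.246 = 11190 km.

a₂ ≈ 11200 km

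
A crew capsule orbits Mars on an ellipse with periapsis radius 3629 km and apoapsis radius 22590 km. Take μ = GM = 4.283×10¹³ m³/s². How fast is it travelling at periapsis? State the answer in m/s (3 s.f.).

v ≈ 4510 m/s

Semi-major axis a = (r_p + r_a)/2 = 13110 km = 1.311×10⁷ m.
Vis-viva: v² = μ(2/r − 1/a) = 4.283×10¹³ × (5.511×10⁻⁷ − 7.628×10⁻⁸) = 2.034×10⁷ m²/s².
v = 4510 m/s.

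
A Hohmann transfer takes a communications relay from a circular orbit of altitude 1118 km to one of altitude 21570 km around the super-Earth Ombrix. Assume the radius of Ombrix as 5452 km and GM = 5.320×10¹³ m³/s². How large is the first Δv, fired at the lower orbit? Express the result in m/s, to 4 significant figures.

Δv ≈ 763.8 m/s

r₁ = 5452 + 1118 = 6570.0 km = 6.5700×10⁶ m.
r₂ = 5452 + 21570 = 27022 km = 2.7022×10⁷ m.
Transfer ellipse a_t = (r₁ + r₂)/2 = 1.680×10⁷ m.
At r₁: circular v_c1 = √(μ/r₁) = 2846 m/s; transfer-periapsis v_p = √[μ(2/r₁ − 1/a_t)] = 3609 m/s.
Δv₁ = v_p − v_c1 = 763.8 m/s.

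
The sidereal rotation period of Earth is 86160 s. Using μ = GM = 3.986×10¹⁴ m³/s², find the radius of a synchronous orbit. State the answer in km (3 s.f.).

r_sync ≈ 42200 km

A synchronous orbit has period T, so by Kepler's third law a = (μT²/4π²)^(1/3).
μT²/4π² = 3.986×10¹⁴ × (8.616×10⁴)² / 39.48 = 7.495×10²² m³.
a = 4.216×10⁷ m = 42163 km.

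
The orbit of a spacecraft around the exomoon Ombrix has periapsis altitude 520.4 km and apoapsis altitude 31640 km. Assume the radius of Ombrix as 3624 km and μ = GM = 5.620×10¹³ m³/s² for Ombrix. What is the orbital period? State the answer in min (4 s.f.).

r_p = 3624 + 520.4 = 4144.4 km = 4.1444×10⁶ m.
r_a = 3624 + 31640 = 35264 km = 3.5264×10⁷ m.
Semi-major axis a = (r_p + r_a)/2 = (4144.4 + 35264)/2 = 19704 km = 1.970×10⁷ m.
By Kepler's third law T = 2π√(a³/μ) = 2π × 1.167×10⁴ = 7.331×10⁴ s.
= 1222 min.

T ≈ 1222 min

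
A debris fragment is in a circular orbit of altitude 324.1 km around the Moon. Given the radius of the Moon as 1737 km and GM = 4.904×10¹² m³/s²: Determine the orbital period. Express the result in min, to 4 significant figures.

T ≈ 139.9 min

r = 1737 + 324.1 = 2061.1 km = 2.0611×10⁶ m.
Kepler's third law: T = 2π√(r³/μ) = 2π√((2.061×10⁶)³ / 4.904×10¹²).
r³/μ = 1.785×10⁶ s², so T = 2π × 1.336×10³ = 8.396×10³ s.
Converting: 8.396×10³ s ÷ 60.00 = 139.9 min.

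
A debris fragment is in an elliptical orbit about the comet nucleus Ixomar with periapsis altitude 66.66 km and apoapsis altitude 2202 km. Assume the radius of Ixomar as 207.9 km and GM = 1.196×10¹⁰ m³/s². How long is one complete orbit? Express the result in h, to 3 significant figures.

r_p = 207.9 + 66.66 = 274.56 km = 2.7456×10⁵ m.
r_a = 207.9 + 2202 = 2409.9 km = 2.4099×10⁶ m.
Semi-major axis a = (r_p + r_a)/2 = (274.56 + 2409.9)/2 = 1342.2 km = 1.342×10⁶ m.
By Kepler's third law T = 2π√(a³/μ) = 2π × 1.422×10⁴ = 8.934×10⁴ s.
= 24.82 h.

T ≈ 24.8 h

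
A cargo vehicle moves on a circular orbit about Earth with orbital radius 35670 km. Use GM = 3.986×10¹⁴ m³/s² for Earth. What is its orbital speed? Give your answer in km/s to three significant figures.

r = 35670 km = 3.567×10⁷ m.
For a circular orbit v = √(μ/r) = √(3.986×10¹⁴ / 3.567×10⁷) = √(1.117×10⁷) = 3343 m/s.
That is 3.343 km/s.

v ≈ 3.34 km/s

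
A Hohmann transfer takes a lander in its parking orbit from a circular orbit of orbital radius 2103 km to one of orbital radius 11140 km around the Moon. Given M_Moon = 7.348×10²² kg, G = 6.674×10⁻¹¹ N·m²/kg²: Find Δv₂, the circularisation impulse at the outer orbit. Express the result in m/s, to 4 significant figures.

μ = GM = 6.674×10⁻¹¹ × 7.348×10²² = 4.904×10¹² m³/s².
r₁ = 2103 km = 2.103×10⁶ m.
r₂ = 11140 km = 1.114×10⁷ m.
Transfer ellipse a_t = (r₁ + r₂)/2 = 6.622×10⁶ m.
At r₁: circular v_c1 = √(μ/r₁) = 1527 m/s; transfer-perilune v_p = √[μ(2/r₁ − 1/a_t)] = 1981 m/s.
At r₂: circular v_c2 = √(μ/r₂) = 663.5 m/s; transfer-apolune v_a = √[μ(2/r₂ − 1/a_t)] = 373.9 m/s.
Δv₂ = v_c2 − v_a = 289.6 m/s.

Δv ≈ 289.6 m/s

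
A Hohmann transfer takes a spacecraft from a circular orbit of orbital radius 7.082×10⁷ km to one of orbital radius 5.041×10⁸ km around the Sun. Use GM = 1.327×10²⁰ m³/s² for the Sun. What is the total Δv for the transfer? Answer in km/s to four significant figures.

r₁ = 7.082×10⁷ km = 7.082×10¹⁰ m.
r₂ = 5.041×10⁸ km = 5.041×10¹¹ m.
Transfer ellipse a_t = (r₁ + r₂)/2 = 2.875×10¹¹ m.
At r₁: circular v_c1 = √(μ/r₁) = 43290 m/s; transfer-perihelion v_p = √[μ(2/r₁ − 1/a_t)] = 57320 m/s.
Δv₁ = v_p − v_c1 = 14040 m/s.
At r₂: circular v_c2 = √(μ/r₂) = 16220 m/s; transfer-aphelion v_a = √[μ(2/r₂ − 1/a_t)] = 8053 m/s.
Δv₂ = v_c2 − v_a = 8172 m/s.
Total Δv = Δv₁ + Δv₂ = 22210 m/s = 22.21 km/s.

Δv_total ≈ 22.21 km/s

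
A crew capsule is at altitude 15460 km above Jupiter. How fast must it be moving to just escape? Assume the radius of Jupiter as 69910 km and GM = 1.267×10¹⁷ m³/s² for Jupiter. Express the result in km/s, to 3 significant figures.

r = 69910 + 15460 = 85370 km = 8.5370×10⁷ m.
Escape speed v_esc = √(2μ/r) = √(2 × 1.267×10¹⁷ / 8.537×10⁷) = √(2.968×10⁹) = 54480 m/s.
= 54.48 km/s.

v_esc ≈ 54.5 km/s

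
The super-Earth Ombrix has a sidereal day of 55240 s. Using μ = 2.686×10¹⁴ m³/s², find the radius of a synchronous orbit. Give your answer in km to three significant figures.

A synchronous orbit has period T, so by Kepler's third law a = (μT²/4π²)^(1/3).
μT²/4π² = 2.686×10¹⁴ × (5.524×10⁴)² / 39.48 = 2.076×10²² m³.
a = 2.748×10⁷ m = 27484 km.

r_sync ≈ 27500 km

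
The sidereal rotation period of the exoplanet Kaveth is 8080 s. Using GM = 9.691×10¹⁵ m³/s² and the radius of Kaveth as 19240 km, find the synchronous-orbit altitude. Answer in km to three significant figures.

A synchronous orbit has period T, so by Kepler's third law a = (μT²/4π²)^(1/3).
μT²/4π² = 9.691×10¹⁵ × (8.080×10³)² / 39.48 = 1.603×10²² m³.
a = 2.521×10⁷ m = 25212 km.
Altitude h = a − R = 25212 − 19240 = 5972.2 km.

h_sync ≈ 5970 km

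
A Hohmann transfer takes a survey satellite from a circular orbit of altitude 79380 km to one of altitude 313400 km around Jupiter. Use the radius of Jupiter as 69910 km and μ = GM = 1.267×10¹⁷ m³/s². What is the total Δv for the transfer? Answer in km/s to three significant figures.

Δv_total ≈ 10.4 km/s

r₁ = 69910 + 79380 = 149290 km = 1.4929×10⁸ m.
r₂ = 69910 + 313400 = 383310 km = 3.8331×10⁸ m.
Transfer ellipse a_t = (r₁ + r₂)/2 = 2.663×10⁸ m.
At r₁: circular v_c1 = √(μ/r₁) = 29130 m/s; transfer-perijove v_p = √[μ(2/r₁ − 1/a_t)] = 34950 m/s.
Δv₁ = v_p − v_c1 = 5819 m/s.
At r₂: circular v_c2 = √(μ/r₂) = 18180 m/s; transfer-apojove v_a = √[μ(2/r₂ − 1/a_t)] = 13610 m/s.
Δv₂ = v_c2 − v_a = 4568 m/s.
Total Δv = Δv₁ + Δv₂ = 10390 m/s = 10.39 km/s.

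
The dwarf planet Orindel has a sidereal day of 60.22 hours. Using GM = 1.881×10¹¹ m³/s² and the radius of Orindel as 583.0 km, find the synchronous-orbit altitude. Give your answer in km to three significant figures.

T = 60.22 hours = 2.168×10⁵ s.
A synchronous orbit has period T, so by Kepler's third law a = (μT²/4π²)^(1/3).
μT²/4π² = 1.881×10¹¹ × (2.168×10⁵)² / 39.48 = 2.239×10²⁰ m³.
a = 6.073×10⁶ m = 6072.6 km.
Altitude h = a − R = 6072.6 − 583.0 = 5489.6 km.

h_sync ≈ 5490 km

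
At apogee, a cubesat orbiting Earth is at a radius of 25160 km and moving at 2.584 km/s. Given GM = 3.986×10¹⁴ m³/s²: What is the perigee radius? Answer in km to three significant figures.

r_a = 2.516×10⁷ m.
Specific energy ε = v²/2 − μ/r = -1.250×10⁷ J/kg, so a = −μ/(2ε) = 1.594×10⁷ m.
The apsides satisfy r_p + r_a = 2a, so the perigee radius is 2a − r_a = 6.718×10⁶ m = 6717.6 km.

perigee radius ≈ 6720 km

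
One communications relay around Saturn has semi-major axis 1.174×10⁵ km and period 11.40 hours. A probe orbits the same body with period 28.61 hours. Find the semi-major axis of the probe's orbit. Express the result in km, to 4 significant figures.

a₂ ≈ 2.168×10⁵ km

Kepler's third law: a³ ∝ T², so a₂ = a₁ (T₂/T₁)^(2/3).
T₂/T₁ = 2.510, (T₂/T₁)^(2/3) = 1.847.
a₂ = 1.174×10⁵ × 1.847 = 2.168×10⁵ km.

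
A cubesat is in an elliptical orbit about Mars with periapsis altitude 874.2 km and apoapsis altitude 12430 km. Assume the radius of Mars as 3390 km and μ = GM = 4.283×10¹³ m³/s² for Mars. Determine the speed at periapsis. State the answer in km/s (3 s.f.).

v ≈ 3.98 km/s

r_p = 3390 + 874.2 = 4264.2 km = 4.2642×10⁶ m.
r_a = 3390 + 12430 = 15820 km = 1.5820×10⁷ m.
Semi-major axis a = (r_p + r_a)/2 = 10042 km = 1.004×10⁷ m.
Vis-viva: v² = μ(2/r − 1/a) = 4.283×10¹³ × (4.690×10⁻⁷ − 9.958×10⁻⁸) = 1.582×10⁷ m²/s².
v = 3978 m/s = 3.978 km/s.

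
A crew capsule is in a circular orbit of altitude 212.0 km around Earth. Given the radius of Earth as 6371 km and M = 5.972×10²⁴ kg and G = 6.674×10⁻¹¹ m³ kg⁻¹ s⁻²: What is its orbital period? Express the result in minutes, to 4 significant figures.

T ≈ 88.60 minutes

μ = GM = 6.674×10⁻¹¹ × 5.972×10²⁴ = 3.986×10¹⁴ m³/s².
r = 6371 + 212.0 = 6583.0 km = 6.5830×10⁶ m.
Kepler's third law: T = 2π√(r³/μ) = 2π√((6.583×10⁶)³ / 3.986×10¹⁴).
r³/μ = 7.158×10⁵ s², so T = 2π × 8.460×10² = 5.316×10³ s.
Converting: 5.316×10³ s ÷ 60.00 = 88.60 minutes.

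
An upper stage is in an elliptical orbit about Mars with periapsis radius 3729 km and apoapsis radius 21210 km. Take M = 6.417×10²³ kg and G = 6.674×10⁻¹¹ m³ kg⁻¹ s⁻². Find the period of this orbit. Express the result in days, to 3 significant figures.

T ≈ 0.489 days

μ = GM = 6.674×10⁻¹¹ × 6.417×10²³ = 4.283×10¹³ m³/s².
Semi-major axis a = (r_p + r_a)/2 = (3729.0 + 21210)/2 = 12470 km = 1.247×10⁷ m.
By Kepler's third law T = 2π√(a³/μ) = 2π × 6.728×10³ = 4.228×10⁴ s.
= 0.4893 days.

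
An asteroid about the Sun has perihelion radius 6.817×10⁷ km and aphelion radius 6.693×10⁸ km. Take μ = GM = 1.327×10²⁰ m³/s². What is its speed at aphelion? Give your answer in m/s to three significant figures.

Semi-major axis a = (r_p + r_a)/2 = 3.6874×10⁸ km = 3.687×10¹¹ m.
Vis-viva: v² = μ(2/r − 1/a) = 1.327×10²⁰ × (2.988×10⁻¹² − 2.712×10⁻¹²) = 3.665×10⁷ m²/s².
v = 6054 m/s.

v ≈ 6050 m/s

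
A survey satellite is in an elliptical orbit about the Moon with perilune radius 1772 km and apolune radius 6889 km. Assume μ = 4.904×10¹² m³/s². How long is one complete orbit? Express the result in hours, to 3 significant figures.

Semi-major axis a = (r_p + r_a)/2 = (1772.0 + 6889.0)/2 = 4330.5 km = 4.330×10⁶ m.
By Kepler's third law T = 2π√(a³/μ) = 2π × 4.069×10³ = 2.557×10⁴ s.
= 7.102 hours.

T ≈ 7.10 hours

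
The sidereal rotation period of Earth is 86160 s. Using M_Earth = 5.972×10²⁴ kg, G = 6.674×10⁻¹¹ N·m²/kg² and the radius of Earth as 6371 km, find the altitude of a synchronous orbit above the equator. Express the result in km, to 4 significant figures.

μ = GM = 6.674×10⁻¹¹ × 5.972×10²⁴ = 3.986×10¹⁴ m³/s².
A synchronous orbit has period T, so by Kepler's third law a = (μT²/4π²)^(1/3).
μT²/4π² = 3.986×10¹⁴ × (8.616×10⁴)² / 39.48 = 7.495×10²² m³.
a = 4.216×10⁷ m = 42162 km.
Altitude h = a − R = 42162 − 6371 = 35791 km.

h_sync ≈ 35790 km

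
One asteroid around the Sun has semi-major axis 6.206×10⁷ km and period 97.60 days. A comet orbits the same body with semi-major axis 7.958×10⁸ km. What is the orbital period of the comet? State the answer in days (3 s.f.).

T₂ ≈ 4480 days

Kepler's third law: T² ∝ a³, so T₂ = T₁ (a₂/a₁)^(3/2).
a₂/a₁ = 12.82, (a₂/a₁)^(3/2) = 45.92.
T₂ = 97.60 × 45.92 = 4482 days.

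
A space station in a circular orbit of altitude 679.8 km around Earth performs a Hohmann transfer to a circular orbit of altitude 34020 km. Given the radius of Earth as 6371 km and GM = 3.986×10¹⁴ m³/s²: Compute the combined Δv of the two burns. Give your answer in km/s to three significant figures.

r₁ = 6371 + 679.8 = 7050.8 km = 7.0508×10⁶ m.
r₂ = 6371 + 34020 = 40391 km = 4.0391×10⁷ m.
Transfer ellipse a_t = (r₁ + r₂)/2 = 2.372×10⁷ m.
At r₁: circular v_c1 = √(μ/r₁) = 7519 m/s; transfer-perigee v_p = √[μ(2/r₁ − 1/a_t)] = 9811 m/s.
Δv₁ = v_p − v_c1 = 2292 m/s.
At r₂: circular v_c2 = √(μ/r₂) = 3141 m/s; transfer-apogee v_a = √[μ(2/r₂ − 1/a_t)] = 1713 m/s.
Δv₂ = v_c2 − v_a = 1429 m/s.
Total Δv = Δv₁ + Δv₂ = 3721 m/s = 3.721 km/s.

Δv_total ≈ 3.72 km/s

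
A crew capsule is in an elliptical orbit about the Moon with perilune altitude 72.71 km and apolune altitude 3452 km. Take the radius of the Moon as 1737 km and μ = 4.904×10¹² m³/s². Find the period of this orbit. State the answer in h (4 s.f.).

T ≈ 5.159 h

r_p = 1737 + 72.71 = 1809.7 km = 1.8097×10⁶ m.
r_a = 1737 + 3452 = 5189.0 km = 5.1890×10⁶ m.
Semi-major axis a = (r_p + r_a)/2 = (1809.7 + 5189.0)/2 = 3499.4 km = 3.499×10⁶ m.
By Kepler's third law T = 2π√(a³/μ) = 2π × 2.956×10³ = 1.857×10⁴ s.
= 5.159 h.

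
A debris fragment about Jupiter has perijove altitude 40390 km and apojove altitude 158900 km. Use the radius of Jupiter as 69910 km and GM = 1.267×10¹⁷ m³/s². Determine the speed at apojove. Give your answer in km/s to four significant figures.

r_p = 69910 + 40390 = 110300 km = 1.1030×10⁸ m.
r_a = 69910 + 158900 = 228810 km = 2.2881×10⁸ m.
Semi-major axis a = (r_p + r_a)/2 = 1.6956×10⁵ km = 1.696×10⁸ m.
Vis-viva: v² = μ(2/r − 1/a) = 1.267×10¹⁷ × (8.741×10⁻⁹ − 5.898×10⁻⁹) = 3.602×10⁸ m²/s².
v = 18980 m/s = 18.98 km/s.

v ≈ 18.98 km/s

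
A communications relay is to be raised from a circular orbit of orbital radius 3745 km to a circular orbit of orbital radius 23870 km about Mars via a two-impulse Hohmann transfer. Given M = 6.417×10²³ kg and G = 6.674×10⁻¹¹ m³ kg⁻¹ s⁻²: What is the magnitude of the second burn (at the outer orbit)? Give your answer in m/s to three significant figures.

Δv ≈ 642 m/s

μ = GM = 6.674×10⁻¹¹ × 6.417×10²³ = 4.283×10¹³ m³/s².
r₁ = 3745 km = 3.745×10⁶ m.
r₂ = 23870 km = 2.387×10⁷ m.
Transfer ellipse a_t = (r₁ + r₂)/2 = 1.381×10⁷ m.
At r₁: circular v_c1 = √(μ/r₁) = 3382 m/s; transfer-periapsis v_p = √[μ(2/r₁ − 1/a_t)] = 4446 m/s.
At r₂: circular v_c2 = √(μ/r₂) = 1339 m/s; transfer-apoapsis v_a = √[μ(2/r₂ − 1/a_t)] = 697.6 m/s.
Δv₂ = v_c2 − v_a = 641.9 m/s.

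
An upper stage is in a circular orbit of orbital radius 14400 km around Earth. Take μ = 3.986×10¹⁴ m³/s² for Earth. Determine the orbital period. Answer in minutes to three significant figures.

T ≈ 287 minutes

r = 14400 km = 1.440×10⁷ m.
Kepler's third law: T = 2π√(r³/μ) = 2π√((1.440×10⁷)³ / 3.986×10¹⁴).
r³/μ = 7.491×10⁶ s², so T = 2π × 2.737×10³ = 1.720×10⁴ s.
Converting: 1.720×10⁴ s ÷ 60.00 = 286.6 minutes.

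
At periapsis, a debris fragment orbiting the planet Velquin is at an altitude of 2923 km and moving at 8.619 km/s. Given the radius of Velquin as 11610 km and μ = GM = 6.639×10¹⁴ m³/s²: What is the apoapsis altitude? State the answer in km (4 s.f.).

r_p = 11610 + 2923 = 14533 km = 1.453×10⁷ m.
Specific energy ε = v²/2 − μ/r = -8.539×10⁶ J/kg, so a = −μ/(2ε) = 3.888×10⁷ m.
The apsides satisfy r_p + r_a = 2a, so the apoapsis radius is 2a − r_p = 6.322×10⁷ m = 63219 km.
Apoapsis altitude = 63219 − 11610 = 51609 km.

apoapsis altitude ≈ 51610 km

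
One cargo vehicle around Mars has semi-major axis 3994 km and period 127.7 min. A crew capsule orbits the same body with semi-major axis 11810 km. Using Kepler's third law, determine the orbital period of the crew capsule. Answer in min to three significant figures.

T₂ ≈ 649 min

Kepler's third law: T² ∝ a³, so T₂ = T₁ (a₂/a₁)^(3/2).
a₂/a₁ = 2.957, (a₂/a₁)^(3/2) = 5.085.
T₂ = 127.7 × 5.085 = 649.3 min.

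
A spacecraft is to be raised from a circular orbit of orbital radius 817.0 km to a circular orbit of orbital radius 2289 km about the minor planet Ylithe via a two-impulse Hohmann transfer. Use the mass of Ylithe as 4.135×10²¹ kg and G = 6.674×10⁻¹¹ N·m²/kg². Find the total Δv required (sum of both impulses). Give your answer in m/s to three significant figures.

Δv_total ≈ 220 m/s

μ = GM = 6.674×10⁻¹¹ × 4.135×10²¹ = 2.760×10¹¹ m³/s².
r₁ = 817.0 km = 8.170×10⁵ m.
r₂ = 2289 km = 2.289×10⁶ m.
Transfer ellipse a_t = (r₁ + r₂)/2 = 1.553×10⁶ m.
At r₁: circular v_c1 = √(μ/r₁) = 581.2 m/s; transfer-periapsis v_p = √[μ(2/r₁ − 1/a_t)] = 705.6 m/s.
Δv₁ = v_p − v_c1 = 124.4 m/s.
At r₂: circular v_c2 = √(μ/r₂) = 347.2 m/s; transfer-apoapsis v_a = √[μ(2/r₂ − 1/a_t)] = 251.8 m/s.
Δv₂ = v_c2 − v_a = 95.38 m/s.
Total Δv = Δv₁ + Δv₂ = 219.8 m/s.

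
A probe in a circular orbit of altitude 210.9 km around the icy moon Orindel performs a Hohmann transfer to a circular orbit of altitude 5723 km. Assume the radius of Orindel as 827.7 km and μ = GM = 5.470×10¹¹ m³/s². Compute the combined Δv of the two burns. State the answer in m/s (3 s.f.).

r₁ = 827.7 + 210.9 = 1038.6 km = 1.0386×10⁶ m.
r₂ = 827.7 + 5723 = 6550.7 km = 6.5507×10⁶ m.
Transfer ellipse a_t = (r₁ + r₂)/2 = 3.795×10⁶ m.
At r₁: circular v_c1 = √(μ/r₁) = 725.7 m/s; transfer-periapsis v_p = √[μ(2/r₁ − 1/a_t)] = 953.5 m/s.
Δv₁ = v_p − v_c1 = 227.8 m/s.
At r₂: circular v_c2 = √(μ/r₂) = 289.0 m/s; transfer-apoapsis v_a = √[μ(2/r₂ − 1/a_t)] = 151.2 m/s.
Δv₂ = v_c2 − v_a = 137.8 m/s.
Total Δv = Δv₁ + Δv₂ = 365.6 m/s.

Δv_total ≈ 366 m/s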